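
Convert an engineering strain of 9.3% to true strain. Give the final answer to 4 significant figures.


epsilon_true = ln(1 + epsilon_eng)
epsilon_true = ln(1 + 0.093)
epsilon_true = 0.08893


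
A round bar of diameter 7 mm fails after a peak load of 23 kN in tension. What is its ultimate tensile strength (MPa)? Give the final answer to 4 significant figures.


A0 = pi*(d/2)^2 = pi*(7/2)^2 = 38.4845 mm^2
UTS = F_max / A0 = 23*1000 / 38.4845
UTS = 597.6 MPa


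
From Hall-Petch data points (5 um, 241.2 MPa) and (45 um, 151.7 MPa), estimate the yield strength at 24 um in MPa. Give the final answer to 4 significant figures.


sigma_y = sigma0 + k / sqrt(d)
1/sqrt(d1) = 1/sqrt(5e-06) = 447.214;  1/sqrt(d2) = 149.071
k = (sigma1 - sigma2) / (1/sqrt(d1) - 1/sqrt(d2)) = (241.2 - 151.7) / (447.214 - 149.071) = 0.300192 MPa*m^0.5
sigma0 = sigma1 - k/sqrt(d1) = 241.2 - 0.300192*447.214 = 106.95 MPa
sigma_y(d3) = 106.95 + 0.300192 / sqrt(2.4e-05) = 168.2 MPa


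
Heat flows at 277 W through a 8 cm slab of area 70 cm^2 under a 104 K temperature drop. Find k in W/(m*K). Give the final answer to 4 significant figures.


k = Q*L / (A*dT)
L = 0.08 m, A = 7e-03 m^2
k = 277 * 0.08 / (7e-03 * 104)
k = 30.44 W/(m*K)


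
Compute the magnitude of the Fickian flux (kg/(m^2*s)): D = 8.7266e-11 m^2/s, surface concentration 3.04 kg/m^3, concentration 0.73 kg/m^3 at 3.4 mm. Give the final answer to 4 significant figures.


J = -D * (dC/dx) = D * (C1 - C2) / dx
J = 8.7266e-11 * (3.04 - 0.73) / 3.4e-03
J = 5.929e-08 kg/(m^2*s)


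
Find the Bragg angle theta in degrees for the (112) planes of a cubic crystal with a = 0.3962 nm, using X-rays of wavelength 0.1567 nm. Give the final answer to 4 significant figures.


d = a / sqrt(h^2+k^2+l^2)
d = 0.3962 / sqrt(6) = 0.161748 nm
lambda = 2*d*sin(theta)  =>  sin(theta) = lambda / (2*d)
sin(theta) = 0.1567 / (2 * 0.161748) = 0.484396
theta = 28.97 deg


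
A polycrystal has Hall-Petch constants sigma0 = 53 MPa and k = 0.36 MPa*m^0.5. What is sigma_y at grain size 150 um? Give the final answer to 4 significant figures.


sigma_y = sigma0 + k / sqrt(d)
d = 150 um = 1.5e-04 m
sigma_y = 53 + 0.36 / sqrt(1.5e-04)
sigma_y = 82.39 MPa


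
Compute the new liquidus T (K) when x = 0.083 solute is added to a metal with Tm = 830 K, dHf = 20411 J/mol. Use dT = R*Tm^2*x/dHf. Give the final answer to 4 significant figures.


dT = R*Tm^2*x / dHf
dT = 8.314 * 830^2 * 0.083 / 20411
dT = 23.2906 K
T_new = 830 - 23.2906 = 806.7 K


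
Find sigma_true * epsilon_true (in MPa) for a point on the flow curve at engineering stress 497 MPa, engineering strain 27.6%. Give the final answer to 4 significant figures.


sigma_true = sigma_eng * (1 + epsilon_eng)
sigma_true = 497 * (1 + 0.276) = 634.172 MPa
epsilon_true = ln(1 + epsilon_eng)
epsilon_true = ln(1 + 0.276) = 0.24373
sigma_true * epsilon_true = 634.172 * 0.24373 = 154.6 MPa


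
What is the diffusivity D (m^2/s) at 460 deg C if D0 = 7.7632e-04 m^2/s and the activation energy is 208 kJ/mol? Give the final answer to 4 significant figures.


D = D0 * exp(-Qd / (R*T))
T = 733.15 K
D = 7.7632e-04 * exp(-208e3 / (8.314 * 733.15))
D = 1.175e-18 m^2/s


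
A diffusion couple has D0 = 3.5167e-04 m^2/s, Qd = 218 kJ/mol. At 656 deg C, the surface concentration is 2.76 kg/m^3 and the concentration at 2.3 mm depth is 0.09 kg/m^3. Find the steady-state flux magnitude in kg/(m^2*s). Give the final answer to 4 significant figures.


Step 1: D = D0 * exp(-Qd/(R*T))
T = 656 + 273.15 = 929.15 K
D = 3.5167e-04 * exp(-218e3 / (8.314 * 929.15)) = 1.95093e-16 m^2/s
Step 2: J = D * (C1 - C2) / dx
J = 1.95093e-16 * (2.76 - 0.09) / 2.3e-03
J = 2.265e-13 kg/(m^2*s)


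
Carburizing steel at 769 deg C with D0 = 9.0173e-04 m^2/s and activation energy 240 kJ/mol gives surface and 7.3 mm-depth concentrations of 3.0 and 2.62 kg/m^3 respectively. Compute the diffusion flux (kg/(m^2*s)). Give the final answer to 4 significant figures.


Step 1: D = D0 * exp(-Qd/(R*T))
T = 769 + 273.15 = 1042.15 K
D = 9.0173e-04 * exp(-240e3 / (8.314 * 1042.15)) = 8.42098e-16 m^2/s
Step 2: J = D * (C1 - C2) / dx
J = 8.42098e-16 * (3.0 - 2.62) / 7.3e-03
J = 4.384e-14 kg/(m^2*s)


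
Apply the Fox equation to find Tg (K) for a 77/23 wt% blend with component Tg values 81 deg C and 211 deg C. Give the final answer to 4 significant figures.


1/Tg = w1/Tg1 + w2/Tg2 (in Kelvin)
Tg1 = 354.15 K, Tg2 = 484.15 K
1/Tg = 0.77/354.15 + 0.23/484.15
Tg = 377.5 K


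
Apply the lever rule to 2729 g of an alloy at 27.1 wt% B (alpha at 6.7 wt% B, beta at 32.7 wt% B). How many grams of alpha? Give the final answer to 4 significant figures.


f_alpha = (C_beta - C0) / (C_beta - C_alpha)
f_alpha = (32.7 - 27.1) / (32.7 - 6.7) = 0.215385
m_alpha = f_alpha * m_total = 0.215385 * 2729 = 587.8 g


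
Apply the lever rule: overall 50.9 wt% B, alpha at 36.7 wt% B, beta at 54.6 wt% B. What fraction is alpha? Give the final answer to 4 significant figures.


f_alpha = (C_beta - C0) / (C_beta - C_alpha)
f_alpha = (54.6 - 50.9) / (54.6 - 36.7)
f_alpha = 0.2067


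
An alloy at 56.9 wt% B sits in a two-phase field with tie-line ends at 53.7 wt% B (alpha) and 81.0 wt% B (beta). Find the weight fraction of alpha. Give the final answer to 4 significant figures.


f_alpha = (C_beta - C0) / (C_beta - C_alpha)
f_alpha = (81.0 - 56.9) / (81.0 - 53.7)
f_alpha = 0.8828


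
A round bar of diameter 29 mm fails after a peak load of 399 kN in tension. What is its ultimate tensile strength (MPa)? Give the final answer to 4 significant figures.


A0 = pi*(d/2)^2 = pi*(29/2)^2 = 660.52 mm^2
UTS = F_max / A0 = 399*1000 / 660.52
UTS = 604.1 MPa


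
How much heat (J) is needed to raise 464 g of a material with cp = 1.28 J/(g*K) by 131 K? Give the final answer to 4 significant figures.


Q = m * cp * dT
Q = 464 * 1.28 * 131
Q = 77800 J


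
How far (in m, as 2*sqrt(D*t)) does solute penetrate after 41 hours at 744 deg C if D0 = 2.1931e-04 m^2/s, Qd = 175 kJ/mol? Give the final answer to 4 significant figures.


Step 1: D = D0 * exp(-Qd/(R*T))
T = 1017.15 K
D = 2.1931e-04 * exp(-175e3 / (8.314 * 1017.15)) = 2.25838e-13 m^2/s
Step 2: L = 2*sqrt(D*t)
t = 41 h = 147600 s
L = 2*sqrt(2.25838e-13 * 147600) = 3.652e-04 m


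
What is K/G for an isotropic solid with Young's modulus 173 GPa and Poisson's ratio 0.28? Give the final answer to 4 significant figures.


G = E / (2*(1+nu))
G = 173 / (2*(1+0.28)) = 67.5781 GPa
K = E / (3*(1-2*nu))
K = 173 / (3*(1-2*0.28)) = 131.061 GPa
K/G = 131.061 / 67.5781 = 1.939


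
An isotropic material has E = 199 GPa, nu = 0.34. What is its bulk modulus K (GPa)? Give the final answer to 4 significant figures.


K = E / (3*(1-2*nu))
K = 199 / (3*(1-2*0.34))
K = 207.3 GPa


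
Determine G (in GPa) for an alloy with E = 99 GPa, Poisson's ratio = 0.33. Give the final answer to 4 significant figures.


G = E / (2*(1+nu))
G = 99 / (2*(1+0.33))
G = 37.22 GPa


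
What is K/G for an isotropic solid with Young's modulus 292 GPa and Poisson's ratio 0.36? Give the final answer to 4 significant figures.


G = E / (2*(1+nu))
G = 292 / (2*(1+0.36)) = 107.353 GPa
K = E / (3*(1-2*nu))
K = 292 / (3*(1-2*0.36)) = 347.619 GPa
K/G = 347.619 / 107.353 = 3.238


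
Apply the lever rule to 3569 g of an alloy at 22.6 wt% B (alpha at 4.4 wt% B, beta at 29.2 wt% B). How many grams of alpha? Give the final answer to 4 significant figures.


f_alpha = (C_beta - C0) / (C_beta - C_alpha)
f_alpha = (29.2 - 22.6) / (29.2 - 4.4) = 0.266129
m_alpha = f_alpha * m_total = 0.266129 * 3569 = 949.8 g


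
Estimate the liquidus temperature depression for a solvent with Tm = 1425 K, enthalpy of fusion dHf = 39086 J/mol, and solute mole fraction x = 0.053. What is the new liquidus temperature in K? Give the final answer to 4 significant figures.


dT = R*Tm^2*x / dHf
dT = 8.314 * 1425^2 * 0.053 / 39086
dT = 22.8926 K
T_new = 1425 - 22.8926 = 1402 K


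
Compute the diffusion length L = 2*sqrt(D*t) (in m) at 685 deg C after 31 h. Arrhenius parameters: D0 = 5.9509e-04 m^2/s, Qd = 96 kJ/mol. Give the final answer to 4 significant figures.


Step 1: D = D0 * exp(-Qd/(R*T))
T = 958.15 K
D = 5.9509e-04 * exp(-96e3 / (8.314 * 958.15)) = 3.47411e-09 m^2/s
Step 2: L = 2*sqrt(D*t)
t = 31 h = 111600 s
L = 2*sqrt(3.47411e-09 * 111600) = 0.03938 m


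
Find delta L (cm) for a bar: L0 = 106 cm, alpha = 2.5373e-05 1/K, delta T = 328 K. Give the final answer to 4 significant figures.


dL = L0 * alpha * dT
dL = 106 * 2.5373e-05 * 328
dL = 0.8822 cm


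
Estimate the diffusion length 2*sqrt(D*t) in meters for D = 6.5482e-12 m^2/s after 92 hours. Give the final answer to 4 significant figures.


t = 92 hr = 331200 s
Diffusion length = 2*sqrt(D*t)
= 2*sqrt(6.5482e-12 * 331200)
= 2.945e-03 m


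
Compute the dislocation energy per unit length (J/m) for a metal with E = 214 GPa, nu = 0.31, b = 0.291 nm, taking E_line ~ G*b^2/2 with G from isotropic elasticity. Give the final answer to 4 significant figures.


Step 1: G = E / (2*(1+nu))
G = 214 / (2*(1+0.31)) = 81.6794 GPa = 8.16794e+10 Pa
Step 2: E_line = G*b^2/2
b = 0.291 nm = 2.91e-10 m
E_line = 0.5 * 8.16794e+10 * (2.91e-10)^2 = 3.458e-09 J/m


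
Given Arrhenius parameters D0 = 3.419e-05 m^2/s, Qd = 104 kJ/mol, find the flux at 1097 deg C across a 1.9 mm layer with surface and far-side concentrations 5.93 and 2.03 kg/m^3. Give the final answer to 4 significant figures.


Step 1: D = D0 * exp(-Qd/(R*T))
T = 1097 + 273.15 = 1370.15 K
D = 3.419e-05 * exp(-104e3 / (8.314 * 1370.15)) = 3.70623e-09 m^2/s
Step 2: J = D * (C1 - C2) / dx
J = 3.70623e-09 * (5.93 - 2.03) / 1.9e-03
J = 7.608e-06 kg/(m^2*s)


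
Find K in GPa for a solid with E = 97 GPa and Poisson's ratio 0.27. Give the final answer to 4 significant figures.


K = E / (3*(1-2*nu))
K = 97 / (3*(1-2*0.27))
K = 70.29 GPa


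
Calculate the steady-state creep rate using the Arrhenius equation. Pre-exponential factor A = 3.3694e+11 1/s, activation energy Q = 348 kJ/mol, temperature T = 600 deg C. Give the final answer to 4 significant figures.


rate = A * exp(-Q / (R*T))
T = 600 + 273.15 = 873.15 K
rate = 3.3694e+11 * exp(-348e3 / (8.314 * 873.15))
rate = 5.109e-10 1/s


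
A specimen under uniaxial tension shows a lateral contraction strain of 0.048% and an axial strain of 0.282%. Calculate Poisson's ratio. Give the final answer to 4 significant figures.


nu = -epsilon_lat / epsilon_axial
Lateral strain is contraction (negative), so using magnitudes:
nu = 0.048 / 0.282
nu = 0.1702


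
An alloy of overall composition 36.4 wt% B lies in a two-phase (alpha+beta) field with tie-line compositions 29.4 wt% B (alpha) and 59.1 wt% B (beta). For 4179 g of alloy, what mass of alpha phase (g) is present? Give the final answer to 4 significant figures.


f_alpha = (C_beta - C0) / (C_beta - C_alpha)
f_alpha = (59.1 - 36.4) / (59.1 - 29.4) = 0.76431
m_alpha = f_alpha * m_total = 0.76431 * 4179 = 3194 g


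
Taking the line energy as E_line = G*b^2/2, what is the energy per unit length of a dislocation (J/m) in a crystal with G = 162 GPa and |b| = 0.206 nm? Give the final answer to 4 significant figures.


E = G*b^2/2
b = 0.206 nm = 2.06e-10 m
G = 162 GPa = 1.62e+11 Pa
E = 0.5 * 1.62e+11 * (2.06e-10)^2
E = 3.437e-09 J/m


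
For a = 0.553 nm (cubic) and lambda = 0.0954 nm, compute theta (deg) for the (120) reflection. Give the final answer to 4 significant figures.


d = a / sqrt(h^2+k^2+l^2)
d = 0.553 / sqrt(5) = 0.247309 nm
lambda = 2*d*sin(theta)  =>  sin(theta) = lambda / (2*d)
sin(theta) = 0.0954 / (2 * 0.247309) = 0.192876
theta = 11.12 deg


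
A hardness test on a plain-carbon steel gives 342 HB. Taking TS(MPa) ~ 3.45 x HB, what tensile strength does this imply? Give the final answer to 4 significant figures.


TS (MPa) = 3.45 * HB
TS = 3.45 * 342
TS = 1180 MPa


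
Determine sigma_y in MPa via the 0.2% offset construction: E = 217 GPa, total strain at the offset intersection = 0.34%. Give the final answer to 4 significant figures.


Offset strain = 0.002
Elastic strain at yield = total_strain - offset = 3.4e-03 - 0.002 = 1.4e-03
sigma_y = E * elastic_strain = 217000 * 1.4e-03
sigma_y = 303.8 MPa


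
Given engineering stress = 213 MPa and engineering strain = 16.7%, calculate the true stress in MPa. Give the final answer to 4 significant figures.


sigma_true = sigma_eng * (1 + epsilon_eng)
sigma_true = 213 * (1 + 0.167)
sigma_true = 248.6 MPa


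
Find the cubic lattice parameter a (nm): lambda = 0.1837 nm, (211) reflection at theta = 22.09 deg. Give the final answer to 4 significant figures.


d = lambda / (2*sin(theta))
d = 0.1837 / (2*sin(22.09 deg))
d = 0.244241 nm
a = d * sqrt(h^2+k^2+l^2) = 0.244241 * sqrt(6)
a = 0.5983 nm


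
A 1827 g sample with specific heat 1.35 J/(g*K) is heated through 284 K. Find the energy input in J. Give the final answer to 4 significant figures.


Q = m * cp * dT
Q = 1827 * 1.35 * 284
Q = 700500 J


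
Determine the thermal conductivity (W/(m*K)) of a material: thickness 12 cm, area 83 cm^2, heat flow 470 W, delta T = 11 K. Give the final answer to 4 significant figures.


k = Q*L / (A*dT)
L = 0.12 m, A = 8.3e-03 m^2
k = 470 * 0.12 / (8.3e-03 * 11)
k = 617.7 W/(m*K)


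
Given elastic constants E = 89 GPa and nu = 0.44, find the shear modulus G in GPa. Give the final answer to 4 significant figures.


G = E / (2*(1+nu))
G = 89 / (2*(1+0.44))
G = 30.9 GPa


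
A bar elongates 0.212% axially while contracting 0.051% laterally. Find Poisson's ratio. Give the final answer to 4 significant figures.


nu = -epsilon_lat / epsilon_axial
Lateral strain is contraction (negative), so using magnitudes:
nu = 0.051 / 0.212
nu = 0.2406


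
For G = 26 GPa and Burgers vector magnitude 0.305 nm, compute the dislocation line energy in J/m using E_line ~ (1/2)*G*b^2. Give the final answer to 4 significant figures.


E = G*b^2/2
b = 0.305 nm = 3.05e-10 m
G = 26 GPa = 2.6e+10 Pa
E = 0.5 * 2.6e+10 * (3.05e-10)^2
E = 1.209e-09 J/m


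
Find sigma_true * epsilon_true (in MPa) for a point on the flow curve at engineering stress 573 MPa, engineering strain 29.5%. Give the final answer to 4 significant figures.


sigma_true = sigma_eng * (1 + epsilon_eng)
sigma_true = 573 * (1 + 0.295) = 742.035 MPa
epsilon_true = ln(1 + epsilon_eng)
epsilon_true = ln(1 + 0.295) = 0.258511
sigma_true * epsilon_true = 742.035 * 0.258511 = 191.8 MPa


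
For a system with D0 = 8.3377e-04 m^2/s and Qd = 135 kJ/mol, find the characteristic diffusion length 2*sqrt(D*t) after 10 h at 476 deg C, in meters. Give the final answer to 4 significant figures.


Step 1: D = D0 * exp(-Qd/(R*T))
T = 749.15 K
D = 8.3377e-04 * exp(-135e3 / (8.314 * 749.15)) = 3.21961e-13 m^2/s
Step 2: L = 2*sqrt(D*t)
t = 10 h = 36000 s
L = 2*sqrt(3.21961e-13 * 36000) = 2.153e-04 m


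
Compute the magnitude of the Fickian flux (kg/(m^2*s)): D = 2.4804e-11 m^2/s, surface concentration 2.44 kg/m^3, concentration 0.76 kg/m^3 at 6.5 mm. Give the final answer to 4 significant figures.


J = -D * (dC/dx) = D * (C1 - C2) / dx
J = 2.4804e-11 * (2.44 - 0.76) / 6.5e-03
J = 6.411e-09 kg/(m^2*s)


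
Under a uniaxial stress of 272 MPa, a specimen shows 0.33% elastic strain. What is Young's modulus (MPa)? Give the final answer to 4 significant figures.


E = sigma / epsilon
epsilon = 0.33% = 3.3e-03
E = 272 / 3.3e-03
E = 82420 MPa


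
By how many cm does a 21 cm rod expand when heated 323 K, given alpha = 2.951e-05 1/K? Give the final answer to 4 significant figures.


dL = L0 * alpha * dT
dL = 21 * 2.951e-05 * 323
dL = 0.2002 cm


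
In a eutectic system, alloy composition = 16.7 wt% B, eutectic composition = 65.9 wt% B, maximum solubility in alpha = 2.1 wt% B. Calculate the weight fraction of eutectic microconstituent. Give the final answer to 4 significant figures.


f_primary = (C_e - C0) / (C_e - C_alpha_max)
f_primary = (65.9 - 16.7) / (65.9 - 2.1)
f_primary = 0.77116
f_eutectic = 1 - 0.77116 = 0.2288


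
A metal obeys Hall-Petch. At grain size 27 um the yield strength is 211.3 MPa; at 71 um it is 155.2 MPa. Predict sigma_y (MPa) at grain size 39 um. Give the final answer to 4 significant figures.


sigma_y = sigma0 + k / sqrt(d)
1/sqrt(d1) = 1/sqrt(2.7e-05) = 192.45;  1/sqrt(d2) = 118.678
k = (sigma1 - sigma2) / (1/sqrt(d1) - 1/sqrt(d2)) = (211.3 - 155.2) / (192.45 - 118.678) = 0.760452 MPa*m^0.5
sigma0 = sigma1 - k/sqrt(d1) = 211.3 - 0.760452*192.45 = 64.951 MPa
sigma_y(d3) = 64.951 + 0.760452 / sqrt(3.9e-05) = 186.7 MPa


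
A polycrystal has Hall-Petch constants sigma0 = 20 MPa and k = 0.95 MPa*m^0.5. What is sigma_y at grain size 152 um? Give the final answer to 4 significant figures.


sigma_y = sigma0 + k / sqrt(d)
d = 152 um = 1.52e-04 m
sigma_y = 20 + 0.95 / sqrt(1.52e-04)
sigma_y = 97.06 MPa


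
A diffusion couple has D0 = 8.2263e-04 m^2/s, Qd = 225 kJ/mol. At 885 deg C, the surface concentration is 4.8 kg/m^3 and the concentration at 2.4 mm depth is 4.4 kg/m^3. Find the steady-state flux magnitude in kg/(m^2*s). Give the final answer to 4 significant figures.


Step 1: D = D0 * exp(-Qd/(R*T))
T = 885 + 273.15 = 1158.15 K
D = 8.2263e-04 * exp(-225e3 / (8.314 * 1158.15)) = 5.84702e-14 m^2/s
Step 2: J = D * (C1 - C2) / dx
J = 5.84702e-14 * (4.8 - 4.4) / 2.4e-03
J = 9.745e-12 kg/(m^2*s)


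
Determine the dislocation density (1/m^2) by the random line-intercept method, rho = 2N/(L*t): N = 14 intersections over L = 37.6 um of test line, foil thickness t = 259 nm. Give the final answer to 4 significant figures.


rho = 2N / (L * t)
L = 37.6 um = 3.76e-05 m, t = 259 nm = 2.59e-07 m
rho = 2 * 14 / (3.76e-05 * 2.59e-07)
rho = 2.875e+12 1/m^2


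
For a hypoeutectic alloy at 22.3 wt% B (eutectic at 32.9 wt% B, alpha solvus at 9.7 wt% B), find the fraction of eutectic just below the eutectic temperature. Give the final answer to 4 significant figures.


f_primary = (C_e - C0) / (C_e - C_alpha_max)
f_primary = (32.9 - 22.3) / (32.9 - 9.7)
f_primary = 0.456897
f_eutectic = 1 - 0.456897 = 0.5431


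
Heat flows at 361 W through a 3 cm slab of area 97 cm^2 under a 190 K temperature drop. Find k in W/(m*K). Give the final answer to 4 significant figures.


k = Q*L / (A*dT)
L = 0.03 m, A = 9.7e-03 m^2
k = 361 * 0.03 / (9.7e-03 * 190)
k = 5.876 W/(m*K)


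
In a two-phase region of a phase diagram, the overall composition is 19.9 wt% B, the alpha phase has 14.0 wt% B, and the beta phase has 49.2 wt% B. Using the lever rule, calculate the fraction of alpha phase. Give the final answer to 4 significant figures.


f_alpha = (C_beta - C0) / (C_beta - C_alpha)
f_alpha = (49.2 - 19.9) / (49.2 - 14.0)
f_alpha = 0.8324


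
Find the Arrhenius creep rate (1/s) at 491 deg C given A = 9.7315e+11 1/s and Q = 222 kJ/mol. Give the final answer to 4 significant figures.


rate = A * exp(-Q / (R*T))
T = 491 + 273.15 = 764.15 K
rate = 9.7315e+11 * exp(-222e3 / (8.314 * 764.15))
rate = 6.494e-04 1/s


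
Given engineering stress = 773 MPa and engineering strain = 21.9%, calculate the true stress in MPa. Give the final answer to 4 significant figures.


sigma_true = sigma_eng * (1 + epsilon_eng)
sigma_true = 773 * (1 + 0.219)
sigma_true = 942.3 MPa


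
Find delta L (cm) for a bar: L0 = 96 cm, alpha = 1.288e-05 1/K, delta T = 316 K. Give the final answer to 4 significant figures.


dL = L0 * alpha * dT
dL = 96 * 1.288e-05 * 316
dL = 0.3907 cm


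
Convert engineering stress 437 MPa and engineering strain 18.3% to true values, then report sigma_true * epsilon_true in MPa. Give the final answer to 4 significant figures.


sigma_true = sigma_eng * (1 + epsilon_eng)
sigma_true = 437 * (1 + 0.183) = 516.971 MPa
epsilon_true = ln(1 + epsilon_eng)
epsilon_true = ln(1 + 0.183) = 0.168054
sigma_true * epsilon_true = 516.971 * 0.168054 = 86.88 MPa


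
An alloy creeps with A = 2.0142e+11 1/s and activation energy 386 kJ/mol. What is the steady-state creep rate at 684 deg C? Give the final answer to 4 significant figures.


rate = A * exp(-Q / (R*T))
T = 684 + 273.15 = 957.15 K
rate = 2.0142e+11 * exp(-386e3 / (8.314 * 957.15))
rate = 1.73e-10 1/s


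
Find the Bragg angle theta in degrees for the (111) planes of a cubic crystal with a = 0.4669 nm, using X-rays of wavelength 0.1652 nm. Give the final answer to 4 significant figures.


d = a / sqrt(h^2+k^2+l^2)
d = 0.4669 / sqrt(3) = 0.269565 nm
lambda = 2*d*sin(theta)  =>  sin(theta) = lambda / (2*d)
sin(theta) = 0.1652 / (2 * 0.269565) = 0.30642
theta = 17.84 deg


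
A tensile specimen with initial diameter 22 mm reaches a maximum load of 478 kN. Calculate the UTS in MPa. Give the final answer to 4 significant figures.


A0 = pi*(d/2)^2 = pi*(22/2)^2 = 380.133 mm^2
UTS = F_max / A0 = 478*1000 / 380.133
UTS = 1257 MPa


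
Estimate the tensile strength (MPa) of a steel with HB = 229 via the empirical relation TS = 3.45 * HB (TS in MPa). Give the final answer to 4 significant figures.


TS (MPa) = 3.45 * HB
TS = 3.45 * 229
TS = 790.1 MPa


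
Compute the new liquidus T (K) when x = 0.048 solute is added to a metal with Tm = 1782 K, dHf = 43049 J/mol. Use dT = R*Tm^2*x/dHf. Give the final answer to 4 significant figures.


dT = R*Tm^2*x / dHf
dT = 8.314 * 1782^2 * 0.048 / 43049
dT = 29.4377 K
T_new = 1782 - 29.4377 = 1753 K


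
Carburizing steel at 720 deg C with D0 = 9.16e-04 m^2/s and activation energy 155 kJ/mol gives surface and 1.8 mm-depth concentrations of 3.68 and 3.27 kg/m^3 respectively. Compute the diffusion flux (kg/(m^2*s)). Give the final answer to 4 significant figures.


Step 1: D = D0 * exp(-Qd/(R*T))
T = 720 + 273.15 = 993.15 K
D = 9.16e-04 * exp(-155e3 / (8.314 * 993.15)) = 6.44747e-12 m^2/s
Step 2: J = D * (C1 - C2) / dx
J = 6.44747e-12 * (3.68 - 3.27) / 1.8e-03
J = 1.469e-09 kg/(m^2*s)


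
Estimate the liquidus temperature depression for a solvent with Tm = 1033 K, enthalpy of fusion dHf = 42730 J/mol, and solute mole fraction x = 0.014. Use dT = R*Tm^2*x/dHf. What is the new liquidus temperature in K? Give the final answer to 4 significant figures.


dT = R*Tm^2*x / dHf
dT = 8.314 * 1033^2 * 0.014 / 42730
dT = 2.90674 K
T_new = 1033 - 2.90674 = 1030 K


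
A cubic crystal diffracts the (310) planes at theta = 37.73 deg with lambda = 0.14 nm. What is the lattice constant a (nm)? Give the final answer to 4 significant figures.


d = lambda / (2*sin(theta))
d = 0.14 / (2*sin(37.73 deg))
d = 0.11439 nm
a = d * sqrt(h^2+k^2+l^2) = 0.11439 * sqrt(10)
a = 0.3617 nm


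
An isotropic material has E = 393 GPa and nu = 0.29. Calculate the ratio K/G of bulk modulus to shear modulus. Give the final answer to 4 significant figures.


G = E / (2*(1+nu))
G = 393 / (2*(1+0.29)) = 152.326 GPa
K = E / (3*(1-2*nu))
K = 393 / (3*(1-2*0.29)) = 311.905 GPa
K/G = 311.905 / 152.326 = 2.048


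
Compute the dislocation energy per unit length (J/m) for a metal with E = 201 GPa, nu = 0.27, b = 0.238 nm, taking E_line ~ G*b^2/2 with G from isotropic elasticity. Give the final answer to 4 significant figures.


Step 1: G = E / (2*(1+nu))
G = 201 / (2*(1+0.27)) = 79.1339 GPa = 7.91339e+10 Pa
Step 2: E_line = G*b^2/2
b = 0.238 nm = 2.38e-10 m
E_line = 0.5 * 7.91339e+10 * (2.38e-10)^2 = 2.241e-09 J/m


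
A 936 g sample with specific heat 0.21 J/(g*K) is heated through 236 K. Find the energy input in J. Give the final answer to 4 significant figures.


Q = m * cp * dT
Q = 936 * 0.21 * 236
Q = 46390 J


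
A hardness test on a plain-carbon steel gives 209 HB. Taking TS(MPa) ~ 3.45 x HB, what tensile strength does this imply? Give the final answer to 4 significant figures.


TS (MPa) = 3.45 * HB
TS = 3.45 * 209
TS = 721.1 MPa


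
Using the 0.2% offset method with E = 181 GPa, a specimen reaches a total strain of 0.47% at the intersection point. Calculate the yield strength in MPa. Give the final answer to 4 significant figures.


Offset strain = 0.002
Elastic strain at yield = total_strain - offset = 4.7e-03 - 0.002 = 2.7e-03
sigma_y = E * elastic_strain = 181000 * 2.7e-03
sigma_y = 488.7 MPa


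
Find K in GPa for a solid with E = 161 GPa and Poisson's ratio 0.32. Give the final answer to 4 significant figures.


K = E / (3*(1-2*nu))
K = 161 / (3*(1-2*0.32))
K = 149.1 GPa


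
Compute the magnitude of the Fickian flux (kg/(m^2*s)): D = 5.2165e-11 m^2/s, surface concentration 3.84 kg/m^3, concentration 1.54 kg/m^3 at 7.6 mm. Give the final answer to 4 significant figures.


J = -D * (dC/dx) = D * (C1 - C2) / dx
J = 5.2165e-11 * (3.84 - 1.54) / 7.6e-03
J = 1.579e-08 kg/(m^2*s)


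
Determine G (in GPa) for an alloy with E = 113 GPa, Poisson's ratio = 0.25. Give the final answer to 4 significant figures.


G = E / (2*(1+nu))
G = 113 / (2*(1+0.25))
G = 45.2 GPa


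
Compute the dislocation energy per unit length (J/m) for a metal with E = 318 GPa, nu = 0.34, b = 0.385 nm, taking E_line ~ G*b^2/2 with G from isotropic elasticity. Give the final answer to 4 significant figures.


Step 1: G = E / (2*(1+nu))
G = 318 / (2*(1+0.34)) = 118.657 GPa = 1.18657e+11 Pa
Step 2: E_line = G*b^2/2
b = 0.385 nm = 3.85e-10 m
E_line = 0.5 * 1.18657e+11 * (3.85e-10)^2 = 8.794e-09 J/m


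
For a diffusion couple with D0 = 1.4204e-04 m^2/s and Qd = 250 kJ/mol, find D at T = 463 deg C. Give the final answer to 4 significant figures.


D = D0 * exp(-Qd / (R*T))
T = 736.15 K
D = 1.4204e-04 * exp(-250e3 / (8.314 * 736.15))
D = 2.586e-22 m^2/s


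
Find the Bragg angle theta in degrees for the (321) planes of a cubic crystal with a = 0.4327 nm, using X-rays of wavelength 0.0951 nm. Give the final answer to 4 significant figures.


d = a / sqrt(h^2+k^2+l^2)
d = 0.4327 / sqrt(14) = 0.115644 nm
lambda = 2*d*sin(theta)  =>  sin(theta) = lambda / (2*d)
sin(theta) = 0.0951 / (2 * 0.115644) = 0.411176
theta = 24.28 deg


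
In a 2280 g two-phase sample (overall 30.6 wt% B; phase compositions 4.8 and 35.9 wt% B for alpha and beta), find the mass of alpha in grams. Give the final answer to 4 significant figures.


f_alpha = (C_beta - C0) / (C_beta - C_alpha)
f_alpha = (35.9 - 30.6) / (35.9 - 4.8) = 0.170418
m_alpha = f_alpha * m_total = 0.170418 * 2280 = 388.6 g


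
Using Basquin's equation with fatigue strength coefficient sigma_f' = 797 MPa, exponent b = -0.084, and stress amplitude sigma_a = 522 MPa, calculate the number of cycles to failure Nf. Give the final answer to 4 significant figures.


sigma_a = sigma_f' * (2*Nf)^b
2*Nf = (sigma_a / sigma_f')^(1/b)
2*Nf = (522 / 797)^(1/-0.084)
2*Nf = 154.152
Nf = 77.08 cycles


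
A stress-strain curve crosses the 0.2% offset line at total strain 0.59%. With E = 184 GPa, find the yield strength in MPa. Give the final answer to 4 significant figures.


Offset strain = 0.002
Elastic strain at yield = total_strain - offset = 5.9e-03 - 0.002 = 3.9e-03
sigma_y = E * elastic_strain = 184000 * 3.9e-03
sigma_y = 717.6 MPa


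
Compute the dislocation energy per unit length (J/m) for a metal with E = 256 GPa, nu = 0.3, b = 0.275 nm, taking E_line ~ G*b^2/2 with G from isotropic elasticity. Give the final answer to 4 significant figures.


Step 1: G = E / (2*(1+nu))
G = 256 / (2*(1+0.3)) = 98.4615 GPa = 9.84615e+10 Pa
Step 2: E_line = G*b^2/2
b = 0.275 nm = 2.75e-10 m
E_line = 0.5 * 9.84615e+10 * (2.75e-10)^2 = 3.723e-09 J/m


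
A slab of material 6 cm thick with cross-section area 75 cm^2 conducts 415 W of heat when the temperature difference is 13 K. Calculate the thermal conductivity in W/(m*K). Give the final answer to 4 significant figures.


k = Q*L / (A*dT)
L = 0.06 m, A = 7.5e-03 m^2
k = 415 * 0.06 / (7.5e-03 * 13)
k = 255.4 W/(m*K)


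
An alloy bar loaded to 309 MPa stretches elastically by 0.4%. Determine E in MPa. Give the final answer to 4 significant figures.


E = sigma / epsilon
epsilon = 0.4% = 4e-03
E = 309 / 4e-03
E = 77250 MPa


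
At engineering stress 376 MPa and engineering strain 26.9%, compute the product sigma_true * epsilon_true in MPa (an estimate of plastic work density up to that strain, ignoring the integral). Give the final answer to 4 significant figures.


sigma_true = sigma_eng * (1 + epsilon_eng)
sigma_true = 376 * (1 + 0.269) = 477.144 MPa
epsilon_true = ln(1 + epsilon_eng)
epsilon_true = ln(1 + 0.269) = 0.238229
sigma_true * epsilon_true = 477.144 * 0.238229 = 113.7 MPa


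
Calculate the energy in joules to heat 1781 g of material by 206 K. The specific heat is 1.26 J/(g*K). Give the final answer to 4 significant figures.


Q = m * cp * dT
Q = 1781 * 1.26 * 206
Q = 462300 J


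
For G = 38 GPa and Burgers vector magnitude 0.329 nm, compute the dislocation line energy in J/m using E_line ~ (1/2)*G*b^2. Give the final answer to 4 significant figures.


E = G*b^2/2
b = 0.329 nm = 3.29e-10 m
G = 38 GPa = 3.8e+10 Pa
E = 0.5 * 3.8e+10 * (3.29e-10)^2
E = 2.057e-09 J/m


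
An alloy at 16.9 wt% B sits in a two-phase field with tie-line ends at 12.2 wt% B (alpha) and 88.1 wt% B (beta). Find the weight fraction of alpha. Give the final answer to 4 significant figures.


f_alpha = (C_beta - C0) / (C_beta - C_alpha)
f_alpha = (88.1 - 16.9) / (88.1 - 12.2)
f_alpha = 0.9381


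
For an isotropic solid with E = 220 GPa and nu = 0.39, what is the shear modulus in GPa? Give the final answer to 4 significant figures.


G = E / (2*(1+nu))
G = 220 / (2*(1+0.39))
G = 79.14 GPa


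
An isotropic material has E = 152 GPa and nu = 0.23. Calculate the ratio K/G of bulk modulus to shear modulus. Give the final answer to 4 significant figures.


G = E / (2*(1+nu))
G = 152 / (2*(1+0.23)) = 61.7886 GPa
K = E / (3*(1-2*nu))
K = 152 / (3*(1-2*0.23)) = 93.8272 GPa
K/G = 93.8272 / 61.7886 = 1.519


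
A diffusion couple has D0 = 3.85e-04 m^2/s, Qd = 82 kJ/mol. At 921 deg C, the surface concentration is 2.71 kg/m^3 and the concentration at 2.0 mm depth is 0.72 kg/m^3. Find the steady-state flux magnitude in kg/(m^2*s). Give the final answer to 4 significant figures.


Step 1: D = D0 * exp(-Qd/(R*T))
T = 921 + 273.15 = 1194.15 K
D = 3.85e-04 * exp(-82e3 / (8.314 * 1194.15)) = 9.96502e-08 m^2/s
Step 2: J = D * (C1 - C2) / dx
J = 9.96502e-08 * (2.71 - 0.72) / 2e-03
J = 9.915e-05 kg/(m^2*s)


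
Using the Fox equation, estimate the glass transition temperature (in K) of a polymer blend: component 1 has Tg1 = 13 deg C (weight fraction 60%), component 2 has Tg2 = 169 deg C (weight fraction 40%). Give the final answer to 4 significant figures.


1/Tg = w1/Tg1 + w2/Tg2 (in Kelvin)
Tg1 = 286.15 K, Tg2 = 442.15 K
1/Tg = 0.6/286.15 + 0.4/442.15
Tg = 333.2 K


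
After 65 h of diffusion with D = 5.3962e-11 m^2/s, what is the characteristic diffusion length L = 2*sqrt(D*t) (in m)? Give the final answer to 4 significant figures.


t = 65 hr = 234000 s
Diffusion length = 2*sqrt(D*t)
= 2*sqrt(5.3962e-11 * 234000)
= 7.107e-03 m


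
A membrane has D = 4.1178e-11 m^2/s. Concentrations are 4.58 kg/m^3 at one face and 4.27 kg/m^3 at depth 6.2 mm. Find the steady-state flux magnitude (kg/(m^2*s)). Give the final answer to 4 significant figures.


J = -D * (dC/dx) = D * (C1 - C2) / dx
J = 4.1178e-11 * (4.58 - 4.27) / 6.2e-03
J = 2.059e-09 kg/(m^2*s)


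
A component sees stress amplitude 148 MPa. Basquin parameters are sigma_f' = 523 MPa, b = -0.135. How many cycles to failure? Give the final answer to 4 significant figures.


sigma_a = sigma_f' * (2*Nf)^b
2*Nf = (sigma_a / sigma_f')^(1/b)
2*Nf = (148 / 523)^(1/-0.135)
2*Nf = 11509
Nf = 5754 cycles


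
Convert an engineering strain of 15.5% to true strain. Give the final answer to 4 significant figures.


epsilon_true = ln(1 + epsilon_eng)
epsilon_true = ln(1 + 0.155)
epsilon_true = 0.1441


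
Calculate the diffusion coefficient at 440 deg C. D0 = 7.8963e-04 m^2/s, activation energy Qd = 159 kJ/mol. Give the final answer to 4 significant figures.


D = D0 * exp(-Qd / (R*T))
T = 713.15 K
D = 7.8963e-04 * exp(-159e3 / (8.314 * 713.15))
D = 1.783e-15 m^2/s


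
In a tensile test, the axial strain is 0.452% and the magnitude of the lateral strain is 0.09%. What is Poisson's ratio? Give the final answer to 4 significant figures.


nu = -epsilon_lat / epsilon_axial
Lateral strain is contraction (negative), so using magnitudes:
nu = 0.09 / 0.452
nu = 0.1991


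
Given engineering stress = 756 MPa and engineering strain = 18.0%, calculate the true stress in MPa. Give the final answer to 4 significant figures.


sigma_true = sigma_eng * (1 + epsilon_eng)
sigma_true = 756 * (1 + 0.18)
sigma_true = 892.1 MPa


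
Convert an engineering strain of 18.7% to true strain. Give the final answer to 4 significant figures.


epsilon_true = ln(1 + epsilon_eng)
epsilon_true = ln(1 + 0.187)
epsilon_true = 0.1714


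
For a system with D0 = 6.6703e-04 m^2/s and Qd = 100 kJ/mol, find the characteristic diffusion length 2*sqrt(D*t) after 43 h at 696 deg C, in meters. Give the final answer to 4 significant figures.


Step 1: D = D0 * exp(-Qd/(R*T))
T = 969.15 K
D = 6.6703e-04 * exp(-100e3 / (8.314 * 969.15)) = 2.71777e-09 m^2/s
Step 2: L = 2*sqrt(D*t)
t = 43 h = 154800 s
L = 2*sqrt(2.71777e-09 * 154800) = 0.04102 m


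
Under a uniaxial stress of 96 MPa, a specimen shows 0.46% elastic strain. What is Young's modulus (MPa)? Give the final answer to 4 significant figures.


E = sigma / epsilon
epsilon = 0.46% = 4.6e-03
E = 96 / 4.6e-03
E = 20870 MPa


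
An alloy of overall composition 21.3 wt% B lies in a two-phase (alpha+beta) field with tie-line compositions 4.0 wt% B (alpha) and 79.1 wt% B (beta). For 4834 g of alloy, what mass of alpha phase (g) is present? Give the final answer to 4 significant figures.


f_alpha = (C_beta - C0) / (C_beta - C_alpha)
f_alpha = (79.1 - 21.3) / (79.1 - 4.0) = 0.76964
m_alpha = f_alpha * m_total = 0.76964 * 4834 = 3720 g


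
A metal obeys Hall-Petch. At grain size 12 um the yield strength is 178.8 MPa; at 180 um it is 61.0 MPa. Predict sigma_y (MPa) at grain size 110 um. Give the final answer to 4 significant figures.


sigma_y = sigma0 + k / sqrt(d)
1/sqrt(d1) = 1/sqrt(1.2e-05) = 288.675;  1/sqrt(d2) = 74.5356
k = (sigma1 - sigma2) / (1/sqrt(d1) - 1/sqrt(d2)) = (178.8 - 61.0) / (288.675 - 74.5356) = 0.550109 MPa*m^0.5
sigma0 = sigma1 - k/sqrt(d1) = 178.8 - 0.550109*288.675 = 19.9973 MPa
sigma_y(d3) = 19.9973 + 0.550109 / sqrt(1.1e-04) = 72.45 MPa


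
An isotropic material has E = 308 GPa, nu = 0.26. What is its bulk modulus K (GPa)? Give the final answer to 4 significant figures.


K = E / (3*(1-2*nu))
K = 308 / (3*(1-2*0.26))
K = 213.9 GPa


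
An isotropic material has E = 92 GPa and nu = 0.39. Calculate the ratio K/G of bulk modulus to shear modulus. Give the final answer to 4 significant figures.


G = E / (2*(1+nu))
G = 92 / (2*(1+0.39)) = 33.0935 GPa
K = E / (3*(1-2*nu))
K = 92 / (3*(1-2*0.39)) = 139.394 GPa
K/G = 139.394 / 33.0935 = 4.212


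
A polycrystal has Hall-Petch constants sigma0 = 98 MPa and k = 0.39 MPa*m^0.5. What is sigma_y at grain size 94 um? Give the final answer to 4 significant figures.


sigma_y = sigma0 + k / sqrt(d)
d = 94 um = 9.4e-05 m
sigma_y = 98 + 0.39 / sqrt(9.4e-05)
sigma_y = 138.2 MPa


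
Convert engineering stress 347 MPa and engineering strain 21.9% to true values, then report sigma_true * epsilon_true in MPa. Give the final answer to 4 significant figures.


sigma_true = sigma_eng * (1 + epsilon_eng)
sigma_true = 347 * (1 + 0.219) = 422.993 MPa
epsilon_true = ln(1 + epsilon_eng)
epsilon_true = ln(1 + 0.219) = 0.198031
sigma_true * epsilon_true = 422.993 * 0.198031 = 83.77 MPa


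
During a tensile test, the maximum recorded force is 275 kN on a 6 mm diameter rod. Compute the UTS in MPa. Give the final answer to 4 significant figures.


A0 = pi*(d/2)^2 = pi*(6/2)^2 = 28.2743 mm^2
UTS = F_max / A0 = 275*1000 / 28.2743
UTS = 9726 MPa


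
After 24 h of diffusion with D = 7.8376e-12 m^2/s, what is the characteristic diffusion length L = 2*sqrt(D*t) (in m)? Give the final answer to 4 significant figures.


t = 24 hr = 86400 s
Diffusion length = 2*sqrt(D*t)
= 2*sqrt(7.8376e-12 * 86400)
= 1.646e-03 m


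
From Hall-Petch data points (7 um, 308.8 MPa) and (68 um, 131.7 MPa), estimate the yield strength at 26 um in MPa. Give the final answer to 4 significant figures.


sigma_y = sigma0 + k / sqrt(d)
1/sqrt(d1) = 1/sqrt(7e-06) = 377.964;  1/sqrt(d2) = 121.268
k = (sigma1 - sigma2) / (1/sqrt(d1) - 1/sqrt(d2)) = (308.8 - 131.7) / (377.964 - 121.268) = 0.689919 MPa*m^0.5
sigma0 = sigma1 - k/sqrt(d1) = 308.8 - 0.689919*377.964 = 48.035 MPa
sigma_y(d3) = 48.035 + 0.689919 / sqrt(2.6e-05) = 183.3 MPa


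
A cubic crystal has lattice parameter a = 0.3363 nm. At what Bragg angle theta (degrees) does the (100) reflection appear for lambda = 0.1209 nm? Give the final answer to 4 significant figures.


d = a / sqrt(h^2+k^2+l^2)
d = 0.3363 / sqrt(1) = 0.3363 nm
lambda = 2*d*sin(theta)  =>  sin(theta) = lambda / (2*d)
sin(theta) = 0.1209 / (2 * 0.3363) = 0.17975
theta = 10.36 deg


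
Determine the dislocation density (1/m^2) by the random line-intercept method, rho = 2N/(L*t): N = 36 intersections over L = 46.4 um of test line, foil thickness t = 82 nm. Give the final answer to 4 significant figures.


rho = 2N / (L * t)
L = 46.4 um = 4.64e-05 m, t = 82 nm = 8.2e-08 m
rho = 2 * 36 / (4.64e-05 * 8.2e-08)
rho = 1.892e+13 1/m^2


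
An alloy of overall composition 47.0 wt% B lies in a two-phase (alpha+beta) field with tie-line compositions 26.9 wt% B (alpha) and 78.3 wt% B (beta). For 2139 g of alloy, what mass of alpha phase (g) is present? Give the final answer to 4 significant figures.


f_alpha = (C_beta - C0) / (C_beta - C_alpha)
f_alpha = (78.3 - 47.0) / (78.3 - 26.9) = 0.608949
m_alpha = f_alpha * m_total = 0.608949 * 2139 = 1303 g


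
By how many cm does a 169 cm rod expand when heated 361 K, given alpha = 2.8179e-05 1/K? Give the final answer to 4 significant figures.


dL = L0 * alpha * dT
dL = 169 * 2.8179e-05 * 361
dL = 1.719 cm


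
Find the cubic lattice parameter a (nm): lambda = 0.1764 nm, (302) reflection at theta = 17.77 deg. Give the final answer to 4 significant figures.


d = lambda / (2*sin(theta))
d = 0.1764 / (2*sin(17.77 deg))
d = 0.288994 nm
a = d * sqrt(h^2+k^2+l^2) = 0.288994 * sqrt(13)
a = 1.042 nm


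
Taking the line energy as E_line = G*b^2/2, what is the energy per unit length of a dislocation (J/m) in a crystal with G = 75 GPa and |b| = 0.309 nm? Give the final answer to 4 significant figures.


E = G*b^2/2
b = 0.309 nm = 3.09e-10 m
G = 75 GPa = 7.5e+10 Pa
E = 0.5 * 7.5e+10 * (3.09e-10)^2
E = 3.581e-09 J/m


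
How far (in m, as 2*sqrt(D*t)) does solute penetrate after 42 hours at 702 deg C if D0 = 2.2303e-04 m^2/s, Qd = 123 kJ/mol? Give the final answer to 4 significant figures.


Step 1: D = D0 * exp(-Qd/(R*T))
T = 975.15 K
D = 2.2303e-04 * exp(-123e3 / (8.314 * 975.15)) = 5.74828e-11 m^2/s
Step 2: L = 2*sqrt(D*t)
t = 42 h = 151200 s
L = 2*sqrt(5.74828e-11 * 151200) = 5.896e-03 m


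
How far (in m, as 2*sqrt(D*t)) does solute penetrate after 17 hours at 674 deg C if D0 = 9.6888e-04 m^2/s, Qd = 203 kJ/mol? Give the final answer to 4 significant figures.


Step 1: D = D0 * exp(-Qd/(R*T))
T = 947.15 K
D = 9.6888e-04 * exp(-203e3 / (8.314 * 947.15)) = 6.17393e-15 m^2/s
Step 2: L = 2*sqrt(D*t)
t = 17 h = 61200 s
L = 2*sqrt(6.17393e-15 * 61200) = 3.888e-05 m


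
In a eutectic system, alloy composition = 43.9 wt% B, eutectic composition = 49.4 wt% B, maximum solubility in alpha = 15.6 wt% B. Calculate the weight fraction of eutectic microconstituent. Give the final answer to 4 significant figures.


f_primary = (C_e - C0) / (C_e - C_alpha_max)
f_primary = (49.4 - 43.9) / (49.4 - 15.6)
f_primary = 0.162722
f_eutectic = 1 - 0.162722 = 0.8373


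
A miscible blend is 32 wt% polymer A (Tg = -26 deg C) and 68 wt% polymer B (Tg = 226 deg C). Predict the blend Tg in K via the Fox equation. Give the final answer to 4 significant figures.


1/Tg = w1/Tg1 + w2/Tg2 (in Kelvin)
Tg1 = 247.15 K, Tg2 = 499.15 K
1/Tg = 0.32/247.15 + 0.68/499.15
Tg = 376.4 K
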